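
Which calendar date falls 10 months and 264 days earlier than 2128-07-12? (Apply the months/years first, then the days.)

Going back 10 months and 264 days from July 12, 2128: first the month/year part, then the days.
month 7 − 10 = -3, which is month 9 of year 2127 → September 2127.
Day 12 is valid in September, giving September 12, 2127.
Now subtract 264 days from September 12, 2127.
Going back 12 days from September 12, 2127 reaches the end of the previous month; 264 − 12 = 252 left.
August 2127 has 31 days: 252 − 31 = 221 left.
July 2127 has 31 days: 221 − 31 = 190 left.
June 2127 has 30 days: 190 − 30 = 160 left.
May 2127 has 31 days: 160 − 31 = 129 left.
April 2127 has 30 days: 129 − 30 = 99 left.
March 2127 has 31 days: 99 − 31 = 68 left.
February 2127 has 28 days (2127 is not a leap year): 68 − 28 = 40 left.
January 2127 has 31 days: 40 − 31 = 9 left.
December 2126 has 31 days; 31 − 9 = 22 → December 22, 2126.

December 22, 2126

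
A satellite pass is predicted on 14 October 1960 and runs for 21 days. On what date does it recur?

Advancing 21 days from October 14, 1960.
October has 31 days, so 31 − 14 = 17 days remain after October 14, 1960; 21 − 17 = 4 left.
4 days into November 1960 → November 4, 1960.

November 4, 1960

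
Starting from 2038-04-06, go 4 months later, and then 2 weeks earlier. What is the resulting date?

Adding 4 months from April 6, 2038:
month 4 + 4 = 8 → August 2038.
Day 6 is valid in August, giving August 6, 2038.
Subtracting 2 weeks (= 14 days) from August 6, 2038:
Going back 6 days from August 6, 2038 reaches the end of the previous month; 14 − 6 = 8 left.
July 2038 has 31 days; 31 − 8 = 23 → July 23, 2038.

July 23, 2038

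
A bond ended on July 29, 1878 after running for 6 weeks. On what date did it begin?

Subtracting 6 weeks = 42 days from July 29, 1878.
Going back 29 days from July 29, 1878 reaches the end of the previous month; 42 − 29 = 13 left.
June 1878 has 30 days; 30 − 13 = 17 → June 17, 1878.

June 17, 1878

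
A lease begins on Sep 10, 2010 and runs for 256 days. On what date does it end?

May 24, 2011

Advancing 256 days from September 10, 2010.
September has 30 days, so 30 − 10 = 20 days remain after September 10, 2010; 256 − 20 = 236 left.
October 2010 has 31 days: 236 − 31 = 205 left.
November 2010 has 30 days: 205 − 30 = 175 left.
December 2010 has 31 days: 175 − 31 = 144 left.
January 2011 has 31 days: 144 − 31 = 113 left.
February 2011 has 28 days (2011 is not a leap year): 113 − 28 = 85 left.
March 2011 has 31 days: 85 − 31 = 54 left.
April 2011 has 30 days: 54 − 30 = 24 left.
24 days into May 2011 → May 24, 2011.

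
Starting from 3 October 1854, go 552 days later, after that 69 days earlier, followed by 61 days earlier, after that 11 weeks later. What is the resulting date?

Adding 552 days from October 3, 1854:
October has 31 days, so 31 − 3 = 28 days remain after October 3, 1854; 552 − 28 = 524 left.
November 1854 has 30 days: 524 − 30 = 494 left.
December 1854 has 31 days: 494 − 31 = 463 left.
January 1855 has 31 days: 463 − 31 = 432 left.
February 1855 has 28 days (1855 is not a leap year): 432 − 28 = 404 left.
March 1855 has 31 days: 404 − 31 = 373 left.
April 1855 has 30 days: 373 − 30 = 343 left.
May 1855 has 31 days: 343 − 31 = 312 left.
June 1855 has 30 days: 312 − 30 = 282 left.
July 1855 has 31 days: 282 − 31 = 251 left.
August 1855 has 31 days: 251 − 31 = 220 left.
September 1855 has 30 days: 220 − 30 = 190 left.
October 1855 has 31 days: 190 − 31 = 159 left.
November 1855 has 30 days: 159 − 30 = 129 left.
December 1855 has 31 days: 129 − 31 = 98 left.
January 1856 has 31 days: 98 − 31 = 67 left.
February 1856 has 29 days (1856 is a leap year): 67 − 29 = 38 left.
March 1856 has 31 days: 38 − 31 = 7 left.
7 days into April 1856 → April 7, 1856.
Going back 69 days from April 7, 1856:
Going back 7 days from April 7, 1856 reaches the end of the previous month; 69 − 7 = 62 left.
March 1856 has 31 days: 62 − 31 = 31 left.
February 1856 has 29 days (1856 is a leap year): 31 − 29 = 2 left.
January 1856 has 31 days; 31 − 2 = 29 → January 29, 1856.
Subtracting 61 days from January 29, 1856:
Going back 29 days from January 29, 1856 reaches the end of the previous month; 61 − 29 = 32 left.
December 1855 has 31 days: 32 − 31 = 1 left.
November 1855 has 30 days; 30 − 1 = 29 → November 29, 1855.
Advancing 11 weeks (= 77 days) from November 29, 1855:
November has 30 days, so 30 − 29 = 1 day remains after November 29, 1855; 77 − 1 = 76 left.
December 1855 has 31 days: 76 − 31 = 45 left.
January 1856 has 31 days: 45 − 31 = 14 left.
14 days into February 1856 → February 14, 1856.

February 14, 1856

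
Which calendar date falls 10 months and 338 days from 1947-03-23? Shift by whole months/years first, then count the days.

Counting forward 10 months and 338 days from March 23, 1947: first the month/year part, then the days.
month 3 + 10 = 13, which is month 1 of year 1948 → January 1948.
Day 23 is valid in January, giving January 23, 1948.
Now add 338 days from January 23, 1948.
January has 31 days, so 31 − 23 = 8 days remain after January 23, 1948; 338 − 8 = 330 left.
February 1948 has 29 days (1948 is a leap year): 330 − 29 = 301 left.
March 1948 has 31 days: 301 − 31 = 270 left.
April 1948 has 30 days: 270 − 30 = 240 left.
May 1948 has 31 days: 240 − 31 = 209 left.
June 1948 has 30 days: 209 − 30 = 179 left.
July 1948 has 31 days: 179 − 31 = 148 left.
August 1948 has 31 days: 148 − 31 = 117 left.
September 1948 has 30 days: 117 − 30 = 87 left.
October 1948 has 31 days: 87 − 31 = 56 left.
November 1948 has 30 days: 56 − 30 = 26 left.
26 days into December 1948 → December 26, 1948.

December 26, 1948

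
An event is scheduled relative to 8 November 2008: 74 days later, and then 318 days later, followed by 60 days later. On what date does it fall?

February 3, 2010

Adding 74 days from November 8, 2008:
November has 30 days, so 30 − 8 = 22 days remain after November 8, 2008; 74 − 22 = 52 left.
December 2008 has 31 days: 52 − 31 = 21 left.
21 days into January 2009 → January 21, 2009.
Advancing 318 days from January 21, 2009:
January has 31 days, so 31 − 21 = 10 days remain after January 21, 2009; 318 − 10 = 308 left.
February 2009 has 28 days (2009 is not a leap year): 308 − 28 = 280 left.
March 2009 has 31 days: 280 − 31 = 249 left.
April 2009 has 30 days: 249 − 30 = 219 left.
May 2009 has 31 days: 219 − 31 = 188 left.
June 2009 has 30 days: 188 − 30 = 158 left.
July 2009 has 31 days: 158 − 31 = 127 left.
August 2009 has 31 days: 127 − 31 = 96 left.
September 2009 has 30 days: 96 − 30 = 66 left.
October 2009 has 31 days: 66 − 31 = 35 left.
November 2009 has 30 days: 35 − 30 = 5 left.
5 days into December 2009 → December 5, 2009.
Counting forward 60 days from December 5, 2009:
December has 31 days, so 31 − 5 = 26 days remain after December 5, 2009; 60 − 26 = 34 left.
January 2010 has 31 days: 34 − 31 = 3 left.
3 days into February 2010 → February 3, 2010.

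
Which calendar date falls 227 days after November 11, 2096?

June 26, 2097

Advancing 227 days from November 11, 2096.
November has 30 days, so 30 − 11 = 19 days remain after November 11, 2096; 227 − 19 = 208 left.
December 2096 has 31 days: 208 − 31 = 177 left.
January 2097 has 31 days: 177 − 31 = 146 left.
February 2097 has 28 days (2097 is not a leap year): 146 − 28 = 118 left.
March 2097 has 31 days: 118 − 31 = 87 left.
April 2097 has 30 days: 87 − 30 = 57 left.
May 2097 has 31 days: 57 − 31 = 26 left.
26 days into June 2097 → June 26, 2097.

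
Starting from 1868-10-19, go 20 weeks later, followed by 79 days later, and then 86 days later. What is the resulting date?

August 20, 1869

Counting forward 20 weeks (= 140 days) from October 19, 1868:
October has 31 days, so 31 − 19 = 12 days remain after October 19, 1868; 140 − 12 = 128 left.
November 1868 has 30 days: 128 − 30 = 98 left.
December 1868 has 31 days: 98 − 31 = 67 left.
January 1869 has 31 days: 67 − 31 = 36 left.
February 1869 has 28 days (1869 is not a leap year): 36 − 28 = 8 left.
8 days into March 1869 → March 8, 1869.
Adding 79 days from March 8, 1869:
March has 31 days, so 31 − 8 = 23 days remain after March 8, 1869; 79 − 23 = 56 left.
April 1869 has 30 days: 56 − 30 = 26 left.
26 days into May 1869 → May 26, 1869.
Adding 86 days from May 26, 1869:
May has 31 days, so 31 − 26 = 5 days remain after May 26, 1869; 86 − 5 = 81 left.
June 1869 has 30 days: 81 − 30 = 51 left.
July 1869 has 31 days: 51 − 31 = 20 left.
20 days into August 1869 → August 20, 1869.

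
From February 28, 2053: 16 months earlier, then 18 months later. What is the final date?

April 28, 2053

Counting back 16 months from February 28, 2053:
month 2 − 16 = -14, which is month 10 of year 2051 → October 2051.
Day 28 is valid in October, giving October 28, 2051.
Counting forward 18 months from October 28, 2051:
month 10 + 18 = 28, which is month 4 of year 2053 → April 2053.
Day 28 is valid in April, giving April 28, 2053.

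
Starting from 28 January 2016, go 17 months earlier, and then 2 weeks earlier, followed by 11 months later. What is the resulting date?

Subtracting 17 months from January 28, 2016:
month 1 − 17 = -16, which is month 8 of year 2014 → August 2014.
Day 28 is valid in August, giving August 28, 2014.
Subtracting 2 weeks (= 14 days) from August 28, 2014:
28 − 14 = 14, still in August 2014.
Adding 11 months from August 14, 2014:
month 8 + 11 = 19, which is month 7 of year 2015 → July 2015.
Day 14 is valid in July, giving July 14, 2015.

July 14, 2015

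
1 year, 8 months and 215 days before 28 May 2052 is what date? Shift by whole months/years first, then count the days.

February 25, 2050

Subtracting 1 year, 8 months and 215 days from May 28, 2052: first the month/year part, then the days.
-1 year → 2051; month 5 − 8 = -3, which is month 9 of year 2050 → September 2050.
Day 28 is valid in September, giving September 28, 2050.
Now subtract 215 days from September 28, 2050.
Going back 28 days from September 28, 2050 reaches the end of the previous month; 215 − 28 = 187 left.
August 2050 has 31 days: 187 − 31 = 156 left.
July 2050 has 31 days: 156 − 31 = 125 left.
June 2050 has 30 days: 125 − 30 = 95 left.
May 2050 has 31 days: 95 − 31 = 64 left.
April 2050 has 30 days: 64 − 30 = 34 left.
March 2050 has 31 days: 34 − 31 = 3 left.
February 2050 has 28 days; 28 − 3 = 25 → February 25, 2050.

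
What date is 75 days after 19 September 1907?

Adding 75 days from September 19, 1907.
September has 30 days, so 30 − 19 = 11 days remain after September 19, 1907; 75 − 11 = 64 left.
October 1907 has 31 days: 64 − 31 = 33 left.
November 1907 has 30 days: 33 − 30 = 3 left.
3 days into December 1907 → December 3, 1907.

December 3, 1907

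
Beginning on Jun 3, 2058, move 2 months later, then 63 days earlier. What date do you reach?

June 1, 2058

Advancing 2 months from June 3, 2058:
month 6 + 2 = 8 → August 2058.
Day 3 is valid in August, giving August 3, 2058.
Going back 63 days from August 3, 2058:
Going back 3 days from August 3, 2058 reaches the end of the previous month; 63 − 3 = 60 left.
July 2058 has 31 days: 60 − 31 = 29 left.
June 2058 has 30 days; 30 − 29 = 1 → June 1, 2058.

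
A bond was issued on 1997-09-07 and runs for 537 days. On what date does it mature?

February 26, 1999

Adding 537 days from September 7, 1997.
September has 30 days, so 30 − 7 = 23 days remain after September 7, 1997; 537 − 23 = 514 left.
October 1997 has 31 days: 514 − 31 = 483 left.
November 1997 has 30 days: 483 − 30 = 453 left.
December 1997 has 31 days: 453 − 31 = 422 left.
January 1998 has 31 days: 422 − 31 = 391 left.
February 1998 has 28 days (1998 is not a leap year): 391 − 28 = 363 left.
March 1998 has 31 days: 363 − 31 = 332 left.
April 1998 has 30 days: 332 − 30 = 302 left.
May 1998 has 31 days: 302 − 31 = 271 left.
June 1998 has 30 days: 271 − 30 = 241 left.
July 1998 has 31 days: 241 − 31 = 210 left.
August 1998 has 31 days: 210 − 31 = 179 left.
September 1998 has 30 days: 179 − 30 = 149 left.
October 1998 has 31 days: 149 − 31 = 118 left.
November 1998 has 30 days: 118 − 30 = 88 left.
December 1998 has 31 days: 88 − 31 = 57 left.
January 1999 has 31 days: 57 − 31 = 26 left.
26 days into February 1999 → February 26, 1999.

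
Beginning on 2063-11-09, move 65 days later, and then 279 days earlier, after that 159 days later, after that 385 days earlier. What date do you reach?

August 26, 2062

Adding 65 days from November 9, 2063:
November has 30 days, so 30 − 9 = 21 days remain after November 9, 2063; 65 − 21 = 44 left.
December 2063 has 31 days: 44 − 31 = 13 left.
13 days into January 2064 → January 13, 2064.
Going back 279 days from January 13, 2064:
Going back 13 days from January 13, 2064 reaches the end of the previous month; 279 − 13 = 266 left.
December 2063 has 31 days: 266 − 31 = 235 left.
November 2063 has 30 days: 235 − 30 = 205 left.
October 2063 has 31 days: 205 − 31 = 174 left.
September 2063 has 30 days: 174 − 30 = 144 left.
August 2063 has 31 days: 144 − 31 = 113 left.
July 2063 has 31 days: 113 − 31 = 82 left.
June 2063 has 30 days: 82 − 30 = 52 left.
May 2063 has 31 days: 52 − 31 = 21 left.
April 2063 has 30 days; 30 − 21 = 9 → April 9, 2063.
Advancing 159 days from April 9, 2063:
April has 30 days, so 30 − 9 = 21 days remain after April 9, 2063; 159 − 21 = 138 left.
May 2063 has 31 days: 138 − 31 = 107 left.
June 2063 has 30 days: 107 − 30 = 77 left.
July 2063 has 31 days: 77 − 31 = 46 left.
August 2063 has 31 days: 46 − 31 = 15 left.
15 days into September 2063 → September 15, 2063.
Counting back 385 days from September 15, 2063:
Going back 15 days from September 15, 2063 reaches the end of the previous month; 385 − 15 = 370 left.
August 2063 has 31 days: 370 − 31 = 339 left.
July 2063 has 31 days: 339 − 31 = 308 left.
June 2063 has 30 days: 308 − 30 = 278 left.
May 2063 has 31 days: 278 − 31 = 247 left.
April 2063 has 30 days: 247 − 30 = 217 left.
March 2063 has 31 days: 217 − 31 = 186 left.
February 2063 has 28 days (2063 is not a leap year): 186 − 28 = 158 left.
January 2063 has 31 days: 158 − 31 = 127 left.
December 2062 has 31 days: 127 − 31 = 96 left.
November 2062 has 30 days: 96 − 30 = 66 left.
October 2062 has 31 days: 66 − 31 = 35 left.
September 2062 has 30 days: 35 − 30 = 5 left.
August 2062 has 31 days; 31 − 5 = 26 → August 26, 2062.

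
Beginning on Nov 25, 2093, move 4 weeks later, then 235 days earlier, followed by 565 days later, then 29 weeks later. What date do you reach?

June 9, 2095

Counting forward 4 weeks (= 28 days) from November 25, 2093:
November has 30 days, so 30 − 25 = 5 days remain after November 25, 2093; 28 − 5 = 23 left.
23 days into December 2093 → December 23, 2093.
Subtracting 235 days from December 23, 2093:
Going back 23 days from December 23, 2093 reaches the end of the previous month; 235 − 23 = 212 left.
November 2093 has 30 days: 212 − 30 = 182 left.
October 2093 has 31 days: 182 − 31 = 151 left.
September 2093 has 30 days: 151 − 30 = 121 left.
August 2093 has 31 days: 121 − 31 = 90 left.
July 2093 has 31 days: 90 − 31 = 59 left.
June 2093 has 30 days: 59 − 30 = 29 left.
May 2093 has 31 days; 31 − 29 = 2 → May 2, 2093.
Advancing 565 days from May 2, 2093:
May has 31 days, so 31 − 2 = 29 days remain after May 2, 2093; 565 − 29 = 536 left.
June 2093 has 30 days: 536 − 30 = 506 left.
July 2093 has 31 days: 506 − 31 = 475 left.
August 2093 has 31 days: 475 − 31 = 444 left.
September 2093 has 30 days: 444 − 30 = 414 left.
October 2093 has 31 days: 414 − 31 = 383 left.
November 2093 has 30 days: 383 − 30 = 353 left.
December 2093 has 31 days: 353 − 31 = 322 left.
January 2094 has 31 days: 322 − 31 = 291 left.
February 2094 has 28 days (2094 is not a leap year): 291 − 28 = 263 left.
March 2094 has 31 days: 263 − 31 = 232 left.
April 2094 has 30 days: 232 − 30 = 202 left.
May 2094 has 31 days: 202 − 31 = 171 left.
June 2094 has 30 days: 171 − 30 = 141 left.
July 2094 has 31 days: 141 − 31 = 110 left.
August 2094 has 31 days: 110 − 31 = 79 left.
September 2094 has 30 days: 79 − 30 = 49 left.
October 2094 has 31 days: 49 − 31 = 18 left.
18 days into November 2094 → November 18, 2094.
Advancing 29 weeks (= 203 days) from November 18, 2094:
November has 30 days, so 30 − 18 = 12 days remain after November 18, 2094; 203 − 12 = 191 left.
December 2094 has 31 days: 191 − 31 = 160 left.
January 2095 has 31 days: 160 − 31 = 129 left.
February 2095 has 28 days (2095 is not a leap year): 129 − 28 = 101 left.
March 2095 has 31 days: 101 − 31 = 70 left.
April 2095 has 30 days: 70 − 30 = 40 left.
May 2095 has 31 days: 40 − 31 = 9 left.
9 days into June 2095 → June 9, 2095.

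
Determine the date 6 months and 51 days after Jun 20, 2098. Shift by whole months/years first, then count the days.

February 9, 2099

Advancing 6 months and 51 days from June 20, 2098: first the month/year part, then the days.
month 6 + 6 = 12 → December 2098.
Day 20 is valid in December, giving December 20, 2098.
Now add 51 days from December 20, 2098.
December has 31 days, so 31 − 20 = 11 days remain after December 20, 2098; 51 − 11 = 40 left.
January 2099 has 31 days: 40 − 31 = 9 left.
9 days into February 2099 → February 9, 2099.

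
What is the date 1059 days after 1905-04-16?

March 10, 1908

Adding 1059 days from April 16, 1905.
April has 30 days, so 30 − 16 = 14 days remain after April 16, 1905; 1059 − 14 = 1045 left.
May 1905 has 31 days: 1045 − 31 = 1014 left.
June 1905 has 30 days: 1014 − 30 = 984 left.
July 1905 has 31 days: 984 − 31 = 953 left.
August 1905 has 31 days: 953 − 31 = 922 left.
September 1905 has 30 days: 922 − 30 = 892 left.
October 1905 has 31 days: 892 − 31 = 861 left.
November 1905 has 30 days: 861 − 30 = 831 left.
December 1905 has 31 days: 831 − 31 = 800 left.
January 1906 has 31 days: 800 − 31 = 769 left.
February 1906 has 28 days (1906 is not a leap year): 769 − 28 = 741 left.
March 1906 has 31 days: 741 − 31 = 710 left.
April 1906 has 30 days: 710 − 30 = 680 left.
May 1906 has 31 days: 680 − 31 = 649 left.
June 1906 has 30 days: 649 − 30 = 619 left.
July 1906 has 31 days: 619 − 31 = 588 left.
August 1906 has 31 days: 588 − 31 = 557 left.
September 1906 has 30 days: 557 − 30 = 527 left.
October 1906 has 31 days: 527 − 31 = 496 left.
November 1906 has 30 days: 496 − 30 = 466 left.
December 1906 has 31 days: 466 − 31 = 435 left.
January 1907 has 31 days: 435 − 31 = 404 left.
February 1907 has 28 days (1907 is not a leap year): 404 − 28 = 376 left.
March 1907 has 31 days: 376 − 31 = 345 left.
April 1907 has 30 days: 345 − 30 = 315 left.
May 1907 has 31 days: 315 − 31 = 284 left.
June 1907 has 30 days: 284 − 30 = 254 left.
July 1907 has 31 days: 254 − 31 = 223 left.
August 1907 has 31 days: 223 − 31 = 192 left.
September 1907 has 30 days: 192 − 30 = 162 left.
October 1907 has 31 days: 162 − 31 = 131 left.
November 1907 has 30 days: 131 − 30 = 101 left.
December 1907 has 31 days: 101 − 31 = 70 left.
January 1908 has 31 days: 70 − 31 = 39 left.
February 1908 has 29 days (1908 is a leap year): 39 − 29 = 10 left.
10 days into March 1908 → March 10, 1908.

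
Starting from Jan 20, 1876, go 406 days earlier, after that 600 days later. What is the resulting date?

Going back 406 days from January 20, 1876:
Going back 20 days from January 20, 1876 reaches the end of the previous month; 406 − 20 = 386 left.
December 1875 has 31 days: 386 − 31 = 355 left.
November 1875 has 30 days: 355 − 30 = 325 left.
October 1875 has 31 days: 325 − 31 = 294 left.
September 1875 has 30 days: 294 − 30 = 264 left.
August 1875 has 31 days: 264 − 31 = 233 left.
July 1875 has 31 days: 233 − 31 = 202 left.
June 1875 has 30 days: 202 − 30 = 172 left.
May 1875 has 31 days: 172 − 31 = 141 left.
April 1875 has 30 days: 141 − 30 = 111 left.
March 1875 has 31 days: 111 − 31 = 80 left.
February 1875 has 28 days (1875 is not a leap year): 80 − 28 = 52 left.
January 1875 has 31 days: 52 − 31 = 21 left.
December 1874 has 31 days; 31 − 21 = 10 → December 10, 1874.
Counting forward 600 days from December 10, 1874:
December has 31 days, so 31 − 10 = 21 days remain after December 10, 1874; 600 − 21 = 579 left.
January 1875 has 31 days: 579 − 31 = 548 left.
February 1875 has 28 days (1875 is not a leap year): 548 − 28 = 520 left.
March 1875 has 31 days: 520 − 31 = 489 left.
April 1875 has 30 days: 489 − 30 = 459 left.
May 1875 has 31 days: 459 − 31 = 428 left.
June 1875 has 30 days: 428 − 30 = 398 left.
July 1875 has 31 days: 398 − 31 = 367 left.
August 1875 has 31 days: 367 − 31 = 336 left.
September 1875 has 30 days: 336 − 30 = 306 left.
October 1875 has 31 days: 306 − 31 = 275 left.
November 1875 has 30 days: 275 − 30 = 245 left.
December 1875 has 31 days: 245 − 31 = 214 left.
January 1876 has 31 days: 214 − 31 = 183 left.
February 1876 has 29 days (1876 is a leap year): 183 − 29 = 154 left.
March 1876 has 31 days: 154 − 31 = 123 left.
April 1876 has 30 days: 123 − 30 = 93 left.
May 1876 has 31 days: 93 − 31 = 62 left.
June 1876 has 30 days: 62 − 30 = 32 left.
July 1876 has 31 days: 32 − 31 = 1 left.
1 day into August 1876 → August 1, 1876.

August 1, 1876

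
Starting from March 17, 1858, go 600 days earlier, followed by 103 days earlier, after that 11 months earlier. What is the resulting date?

May 13, 1855

Counting back 600 days from March 17, 1858:
Going back 17 days from March 17, 1858 reaches the end of the previous month; 600 − 17 = 583 left.
February 1858 has 28 days (1858 is not a leap year): 583 − 28 = 555 left.
January 1858 has 31 days: 555 − 31 = 524 left.
December 1857 has 31 days: 524 − 31 = 493 left.
November 1857 has 30 days: 493 − 30 = 463 left.
October 1857 has 31 days: 463 − 31 = 432 left.
September 1857 has 30 days: 432 − 30 = 402 left.
August 1857 has 31 days: 402 − 31 = 371 left.
July 1857 has 31 days: 371 − 31 = 340 left.
June 1857 has 30 days: 340 − 30 = 310 left.
May 1857 has 31 days: 310 − 31 = 279 left.
April 1857 has 30 days: 279 − 30 = 249 left.
March 1857 has 31 days: 249 − 31 = 218 left.
February 1857 has 28 days (1857 is not a leap year): 218 − 28 = 190 left.
January 1857 has 31 days: 190 − 31 = 159 left.
December 1856 has 31 days: 159 − 31 = 128 left.
November 1856 has 30 days: 128 − 30 = 98 left.
October 1856 has 31 days: 98 − 31 = 67 left.
September 1856 has 30 days: 67 − 30 = 37 left.
August 1856 has 31 days: 37 − 31 = 6 left.
July 1856 has 31 days; 31 − 6 = 25 → July 25, 1856.
Going back 103 days from July 25, 1856:
Going back 25 days from July 25, 1856 reaches the end of the previous month; 103 − 25 = 78 left.
June 1856 has 30 days: 78 − 30 = 48 left.
May 1856 has 31 days: 48 − 31 = 17 left.
April 1856 has 30 days; 30 − 17 = 13 → April 13, 1856.
Going back 11 months from April 13, 1856:
month 4 − 11 = -7, which is month 5 of year 1855 → May 1855.
Day 13 is valid in May, giving May 13, 1855.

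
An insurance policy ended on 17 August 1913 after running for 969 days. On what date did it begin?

Going back 969 days from August 17, 1913.
Going back 17 days from August 17, 1913 reaches the end of the previous month; 969 − 17 = 952 left.
July 1913 has 31 days: 952 − 31 = 921 left.
June 1913 has 30 days: 921 − 30 = 891 left.
May 1913 has 31 days: 891 − 31 = 860 left.
April 1913 has 30 days: 860 − 30 = 830 left.
March 1913 has 31 days: 830 − 31 = 799 left.
February 1913 has 28 days (1913 is not a leap year): 799 − 28 = 771 left.
January 1913 has 31 days: 771 − 31 = 740 left.
December 1912 has 31 days: 740 − 31 = 709 left.
November 1912 has 30 days: 709 − 30 = 679 left.
October 1912 has 31 days: 679 − 31 = 648 left.
September 1912 has 30 days: 648 − 30 = 618 left.
August 1912 has 31 days: 618 − 31 = 587 left.
July 1912 has 31 days: 587 − 31 = 556 left.
June 1912 has 30 days: 556 − 30 = 526 left.
May 1912 has 31 days: 526 − 31 = 495 left.
April 1912 has 30 days: 495 − 30 = 465 left.
March 1912 has 31 days: 465 − 31 = 434 left.
February 1912 has 29 days (1912 is a leap year): 434 − 29 = 405 left.
January 1912 has 31 days: 405 − 31 = 374 left.
December 1911 has 31 days: 374 − 31 = 343 left.
November 1911 has 30 days: 343 − 30 = 313 left.
October 1911 has 31 days: 313 − 31 = 282 left.
September 1911 has 30 days: 282 − 30 = 252 left.
August 1911 has 31 days: 252 − 31 = 221 left.
July 1911 has 31 days: 221 − 31 = 190 left.
June 1911 has 30 days: 190 − 30 = 160 left.
May 1911 has 31 days: 160 − 31 = 129 left.
April 1911 has 30 days: 129 − 30 = 99 left.
March 1911 has 31 days: 99 − 31 = 68 left.
February 1911 has 28 days (1911 is not a leap year): 68 − 28 = 40 left.
January 1911 has 31 days: 40 − 31 = 9 left.
December 1910 has 31 days; 31 − 9 = 22 → December 22, 1910.

December 22, 1910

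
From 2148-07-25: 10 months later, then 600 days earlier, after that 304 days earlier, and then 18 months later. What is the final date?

June 3, 2148

Adding 10 months from July 25, 2148:
month 7 + 10 = 17, which is month 5 of year 2149 → May 2149.
Day 25 is valid in May, giving May 25, 2149.
Counting back 600 days from May 25, 2149:
Going back 25 days from May 25, 2149 reaches the end of the previous month; 600 − 25 = 575 left.
April 2149 has 30 days: 575 − 30 = 545 left.
March 2149 has 31 days: 545 − 31 = 514 left.
February 2149 has 28 days (2149 is not a leap year): 514 − 28 = 486 left.
January 2149 has 31 days: 486 − 31 = 455 left.
December 2148 has 31 days: 455 − 31 = 424 left.
November 2148 has 30 days: 424 − 30 = 394 left.
October 2148 has 31 days: 394 − 31 = 363 left.
September 2148 has 30 days: 363 − 30 = 333 left.
August 2148 has 31 days: 333 − 31 = 302 left.
July 2148 has 31 days: 302 − 31 = 271 left.
June 2148 has 30 days: 271 − 30 = 241 left.
May 2148 has 31 days: 241 − 31 = 210 left.
April 2148 has 30 days: 210 − 30 = 180 left.
March 2148 has 31 days: 180 − 31 = 149 left.
February 2148 has 29 days (2148 is a leap year): 149 − 29 = 120 left.
January 2148 has 31 days: 120 − 31 = 89 left.
December 2147 has 31 days: 89 − 31 = 58 left.
November 2147 has 30 days: 58 − 30 = 28 left.
October 2147 has 31 days; 31 − 28 = 3 → October 3, 2147.
Subtracting 304 days from October 3, 2147:
Going back 3 days from October 3, 2147 reaches the end of the previous month; 304 − 3 = 301 left.
September 2147 has 30 days: 301 − 30 = 271 left.
August 2147 has 31 days: 271 − 31 = 240 left.
July 2147 has 31 days: 240 − 31 = 209 left.
June 2147 has 30 days: 209 − 30 = 179 left.
May 2147 has 31 days: 179 − 31 = 148 left.
April 2147 has 30 days: 148 − 30 = 118 left.
March 2147 has 31 days: 118 − 31 = 87 left.
February 2147 has 28 days (2147 is not a leap year): 87 − 28 = 59 left.
January 2147 has 31 days: 59 − 31 = 28 left.
December 2146 has 31 days; 31 − 28 = 3 → December 3, 2146.
Counting forward 18 months from December 3, 2146:
month 12 + 18 = 30, which is month 6 of year 2148 → June 2148.
Day 3 is valid in June, giving June 3, 2148.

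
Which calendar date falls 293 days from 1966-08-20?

June 9, 1967

Counting forward 293 days from August 20, 1966.
August has 31 days, so 31 − 20 = 11 days remain after August 20, 1966; 293 − 11 = 282 left.
September 1966 has 30 days: 282 − 30 = 252 left.
October 1966 has 31 days: 252 − 31 = 221 left.
November 1966 has 30 days: 221 − 30 = 191 left.
December 1966 has 31 days: 191 − 31 = 160 left.
January 1967 has 31 days: 160 − 31 = 129 left.
February 1967 has 28 days (1967 is not a leap year): 129 − 28 = 101 left.
March 1967 has 31 days: 101 − 31 = 70 left.
April 1967 has 30 days: 70 − 30 = 40 left.
May 1967 has 31 days: 40 − 31 = 9 left.
9 days into June 1967 → June 9, 1967.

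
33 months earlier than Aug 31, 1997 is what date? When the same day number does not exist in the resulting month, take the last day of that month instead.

Going back 33 months from August 31, 1997.
month 8 − 33 = -25, which is month 11 of year 1994 → November 1994.
November 1994 has only 30 days and the start was day 31, so the date clamps to November 30, 1994.

November 30, 1994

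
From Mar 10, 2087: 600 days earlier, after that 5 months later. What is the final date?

Counting back 600 days from March 10, 2087:
Going back 10 days from March 10, 2087 reaches the end of the previous month; 600 − 10 = 590 left.
February 2087 has 28 days (2087 is not a leap year): 590 − 28 = 562 left.
January 2087 has 31 days: 562 − 31 = 531 left.
December 2086 has 31 days: 531 − 31 = 500 left.
November 2086 has 30 days: 500 − 30 = 470 left.
October 2086 has 31 days: 470 − 31 = 439 left.
September 2086 has 30 days: 439 − 30 = 409 left.
August 2086 has 31 days: 409 − 31 = 378 left.
July 2086 has 31 days: 378 − 31 = 347 left.
June 2086 has 30 days: 347 − 30 = 317 left.
May 2086 has 31 days: 317 − 31 = 286 left.
April 2086 has 30 days: 286 − 30 = 256 left.
March 2086 has 31 days: 256 − 31 = 225 left.
February 2086 has 28 days (2086 is not a leap year): 225 − 28 = 197 left.
January 2086 has 31 days: 197 − 31 = 166 left.
December 2085 has 31 days: 166 − 31 = 135 left.
November 2085 has 30 days: 135 − 30 = 105 left.
October 2085 has 31 days: 105 − 31 = 74 left.
September 2085 has 30 days: 74 − 30 = 44 left.
August 2085 has 31 days: 44 − 31 = 13 left.
July 2085 has 31 days; 31 − 13 = 18 → July 18, 2085.
Adding 5 months from July 18, 2085:
month 7 + 5 = 12 → December 2085.
Day 18 is valid in December, giving December 18, 2085.

December 18, 2085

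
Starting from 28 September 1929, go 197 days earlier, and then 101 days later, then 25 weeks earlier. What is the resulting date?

Subtracting 197 days from September 28, 1929:
Going back 28 days from September 28, 1929 reaches the end of the previous month; 197 − 28 = 169 left.
August 1929 has 31 days: 169 − 31 = 138 left.
July 1929 has 31 days: 138 − 31 = 107 left.
June 1929 has 30 days: 107 − 30 = 77 left.
May 1929 has 31 days: 77 − 31 = 46 left.
April 1929 has 30 days: 46 − 30 = 16 left.
March 1929 has 31 days; 31 − 16 = 15 → March 15, 1929.
Adding 101 days from March 15, 1929:
March has 31 days, so 31 − 15 = 16 days remain after March 15, 1929; 101 − 16 = 85 left.
April 1929 has 30 days: 85 − 30 = 55 left.
May 1929 has 31 days: 55 − 31 = 24 left.
24 days into June 1929 → June 24, 1929.
Going back 25 weeks (= 175 days) from June 24, 1929:
Going back 24 days from June 24, 1929 reaches the end of the previous month; 175 − 24 = 151 left.
May 1929 has 31 days: 151 − 31 = 120 left.
April 1929 has 30 days: 120 − 30 = 90 left.
March 1929 has 31 days: 90 − 31 = 59 left.
February 1929 has 28 days (1929 is not a leap year): 59 − 28 = 31 left.
January 1929 has 31 days: 31 − 31 = 0 left.
December 1928 has 31 days; 31 − 0 = 31 → December 31, 1928.

December 31, 1928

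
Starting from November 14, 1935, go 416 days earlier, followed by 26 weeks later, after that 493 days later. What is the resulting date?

Going back 416 days from November 14, 1935:
Going back 14 days from November 14, 1935 reaches the end of the previous month; 416 − 14 = 402 left.
October 1935 has 31 days: 402 − 31 = 371 left.
September 1935 has 30 days: 371 − 30 = 341 left.
August 1935 has 31 days: 341 − 31 = 310 left.
July 1935 has 31 days: 310 − 31 = 279 left.
June 1935 has 30 days: 279 − 30 = 249 left.
May 1935 has 31 days: 249 − 31 = 218 left.
April 1935 has 30 days: 218 − 30 = 188 left.
March 1935 has 31 days: 188 − 31 = 157 left.
February 1935 has 28 days (1935 is not a leap year): 157 − 28 = 129 left.
January 1935 has 31 days: 129 − 31 = 98 left.
December 1934 has 31 days: 98 − 31 = 67 left.
November 1934 has 30 days: 67 − 30 = 37 left.
October 1934 has 31 days: 37 − 31 = 6 left.
September 1934 has 30 days; 30 − 6 = 24 → September 24, 1934.
Adding 26 weeks (= 182 days) from September 24, 1934:
September has 30 days, so 30 − 24 = 6 days remain after September 24, 1934; 182 − 6 = 176 left.
October 1934 has 31 days: 176 − 31 = 145 left.
November 1934 has 30 days: 145 − 30 = 115 left.
December 1934 has 31 days: 115 − 31 = 84 left.
January 1935 has 31 days: 84 − 31 = 53 left.
February 1935 has 28 days (1935 is not a leap year): 53 − 28 = 25 left.
25 days into March 1935 → March 25, 1935.
Advancing 493 days from March 25, 1935:
March has 31 days, so 31 − 25 = 6 days remain after March 25, 1935; 493 − 6 = 487 left.
April 1935 has 30 days: 487 − 30 = 457 left.
May 1935 has 31 days: 457 − 31 = 426 left.
June 1935 has 30 days: 426 − 30 = 396 left.
July 1935 has 31 days: 396 − 31 = 365 left.
August 1935 has 31 days: 365 − 31 = 334 left.
September 1935 has 30 days: 334 − 30 = 304 left.
October 1935 has 31 days: 304 − 31 = 273 left.
November 1935 has 30 days: 273 − 30 = 243 left.
December 1935 has 31 days: 243 − 31 = 212 left.
January 1936 has 31 days: 212 − 31 = 181 left.
February 1936 has 29 days (1936 is a leap year): 181 − 29 = 152 left.
March 1936 has 31 days: 152 − 31 = 121 left.
April 1936 has 30 days: 121 − 30 = 91 left.
May 1936 has 31 days: 91 − 31 = 60 left.
June 1936 has 30 days: 60 − 30 = 30 left.
30 days into July 1936 → July 30, 1936.

July 30, 1936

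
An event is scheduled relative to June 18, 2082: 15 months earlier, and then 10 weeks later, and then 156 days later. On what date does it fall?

Counting back 15 months from June 18, 2082:
month 6 − 15 = -9, which is month 3 of year 2081 → March 2081.
Day 18 is valid in March, giving March 18, 2081.
Counting forward 10 weeks (= 70 days) from March 18, 2081:
March has 31 days, so 31 − 18 = 13 days remain after March 18, 2081; 70 − 13 = 57 left.
April 2081 has 30 days: 57 − 30 = 27 left.
27 days into May 2081 → May 27, 2081.
Advancing 156 days from May 27, 2081:
May has 31 days, so 31 − 27 = 4 days remain after May 27, 2081; 156 − 4 = 152 left.
June 2081 has 30 days: 152 − 30 = 122 left.
July 2081 has 31 days: 122 − 31 = 91 left.
August 2081 has 31 days: 91 − 31 = 60 left.
September 2081 has 30 days: 60 − 30 = 30 left.
30 days into October 2081 → October 30, 2081.

October 30, 2081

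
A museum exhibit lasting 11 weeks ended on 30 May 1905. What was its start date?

Counting back 11 weeks = 77 days from May 30, 1905.
Going back 30 days from May 30, 1905 reaches the end of the previous month; 77 − 30 = 47 left.
April 1905 has 30 days: 47 − 30 = 17 left.
March 1905 has 31 days; 31 − 17 = 14 → March 14, 1905.

March 14, 1905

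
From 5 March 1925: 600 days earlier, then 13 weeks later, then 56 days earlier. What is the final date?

Subtracting 600 days from March 5, 1925:
Going back 5 days from March 5, 1925 reaches the end of the previous month; 600 − 5 = 595 left.
February 1925 has 28 days (1925 is not a leap year): 595 − 28 = 567 left.
January 1925 has 31 days: 567 − 31 = 536 left.
December 1924 has 31 days: 536 − 31 = 505 left.
November 1924 has 30 days: 505 − 30 = 475 left.
October 1924 has 31 days: 475 − 31 = 444 left.
September 1924 has 30 days: 444 − 30 = 414 left.
August 1924 has 31 days: 414 − 31 = 383 left.
July 1924 has 31 days: 383 − 31 = 352 left.
June 1924 has 30 days: 352 − 30 = 322 left.
May 1924 has 31 days: 322 − 31 = 291 left.
April 1924 has 30 days: 291 − 30 = 261 left.
March 1924 has 31 days: 261 − 31 = 230 left.
February 1924 has 29 days (1924 is a leap year): 230 − 29 = 201 left.
January 1924 has 31 days: 201 − 31 = 170 left.
December 1923 has 31 days: 170 − 31 = 139 left.
November 1923 has 30 days: 139 − 30 = 109 left.
October 1923 has 31 days: 109 − 31 = 78 left.
September 1923 has 30 days: 78 − 30 = 48 left.
August 1923 has 31 days: 48 − 31 = 17 left.
July 1923 has 31 days; 31 − 17 = 14 → July 14, 1923.
Counting forward 13 weeks (= 91 days) from July 14, 1923:
July has 31 days, so 31 − 14 = 17 days remain after July 14, 1923; 91 − 17 = 74 left.
August 1923 has 31 days: 74 − 31 = 43 left.
September 1923 has 30 days: 43 − 30 = 13 left.
13 days into October 1923 → October 13, 1923.
Going back 56 days from October 13, 1923:
Going back 13 days from October 13, 1923 reaches the end of the previous month; 56 − 13 = 43 left.
September 1923 has 30 days: 43 − 30 = 13 left.
August 1923 has 31 days; 31 − 13 = 18 → August 18, 1923.

August 18, 1923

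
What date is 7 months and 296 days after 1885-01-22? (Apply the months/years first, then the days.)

Adding 7 months and 296 days from January 22, 1885: first the month/year part, then the days.
month 1 + 7 = 8 → August 1885.
Day 22 is valid in August, giving August 22, 1885.
Now add 296 days from August 22, 1885.
August has 31 days, so 31 − 22 = 9 days remain after August 22, 1885; 296 − 9 = 287 left.
September 1885 has 30 days: 287 − 30 = 257 left.
October 1885 has 31 days: 257 − 31 = 226 left.
November 1885 has 30 days: 226 − 30 = 196 left.
December 1885 has 31 days: 196 − 31 = 165 left.
January 1886 has 31 days: 165 − 31 = 134 left.
February 1886 has 28 days (1886 is not a leap year): 134 − 28 = 106 left.
March 1886 has 31 days: 106 − 31 = 75 left.
April 1886 has 30 days: 75 − 30 = 45 left.
May 1886 has 31 days: 45 − 31 = 14 left.
14 days into June 1886 → June 14, 1886.

June 14, 1886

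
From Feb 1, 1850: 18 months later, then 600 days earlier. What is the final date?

December 9, 1849

Adding 18 months from February 1, 1850:
month 2 + 18 = 20, which is month 8 of year 1851 → August 1851.
Day 1 is valid in August, giving August 1, 1851.
Counting back 600 days from August 1, 1851:
Going back 1 day from August 1, 1851 reaches the end of the previous month; 600 − 1 = 599 left.
July 1851 has 31 days: 599 − 31 = 568 left.
June 1851 has 30 days: 568 − 30 = 538 left.
May 1851 has 31 days: 538 − 31 = 507 left.
April 1851 has 30 days: 507 − 30 = 477 left.
March 1851 has 31 days: 477 − 31 = 446 left.
February 1851 has 28 days (1851 is not a leap year): 446 − 28 = 418 left.
January 1851 has 31 days: 418 − 31 = 387 left.
December 1850 has 31 days: 387 − 31 = 356 left.
November 1850 has 30 days: 356 − 30 = 326 left.
October 1850 has 31 days: 326 − 31 = 295 left.
September 1850 has 30 days: 295 − 30 = 265 left.
August 1850 has 31 days: 265 − 31 = 234 left.
July 1850 has 31 days: 234 − 31 = 203 left.
June 1850 has 30 days: 203 − 30 = 173 left.
May 1850 has 31 days: 173 − 31 = 142 left.
April 1850 has 30 days: 142 − 30 = 112 left.
March 1850 has 31 days: 112 − 31 = 81 left.
February 1850 has 28 days (1850 is not a leap year): 81 − 28 = 53 left.
January 1850 has 31 days: 53 − 31 = 22 left.
December 1849 has 31 days; 31 − 22 = 9 → December 9, 1849.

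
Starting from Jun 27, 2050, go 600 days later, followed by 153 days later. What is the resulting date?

Adding 600 days from June 27, 2050:
June has 30 days, so 30 − 27 = 3 days remain after June 27, 2050; 600 − 3 = 597 left.
July 2050 has 31 days: 597 − 31 = 566 left.
August 2050 has 31 days: 566 − 31 = 535 left.
September 2050 has 30 days: 535 − 30 = 505 left.
October 2050 has 31 days: 505 − 31 = 474 left.
November 2050 has 30 days: 474 − 30 = 444 left.
December 2050 has 31 days: 444 − 31 = 413 left.
January 2051 has 31 days: 413 − 31 = 382 left.
February 2051 has 28 days (2051 is not a leap year): 382 − 28 = 354 left.
March 2051 has 31 days: 354 − 31 = 323 left.
April 2051 has 30 days: 323 − 30 = 293 left.
May 2051 has 31 days: 293 − 31 = 262 left.
June 2051 has 30 days: 262 − 30 = 232 left.
July 2051 has 31 days: 232 − 31 = 201 left.
August 2051 has 31 days: 201 − 31 = 170 left.
September 2051 has 30 days: 170 − 30 = 140 left.
October 2051 has 31 days: 140 − 31 = 109 left.
November 2051 has 30 days: 109 − 30 = 79 left.
December 2051 has 31 days: 79 − 31 = 48 left.
January 2052 has 31 days: 48 − 31 = 17 left.
17 days into February 2052 → February 17, 2052.
Counting forward 153 days from February 17, 2052:
February has 29 days, so 29 − 17 = 12 days remain after February 17, 2052; 153 − 12 = 141 left.
March 2052 has 31 days: 141 − 31 = 110 left.
April 2052 has 30 days: 110 − 30 = 80 left.
May 2052 has 31 days: 80 − 31 = 49 left.
June 2052 has 30 days: 49 − 30 = 19 left.
19 days into July 2052 → July 19, 2052.

July 19, 2052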